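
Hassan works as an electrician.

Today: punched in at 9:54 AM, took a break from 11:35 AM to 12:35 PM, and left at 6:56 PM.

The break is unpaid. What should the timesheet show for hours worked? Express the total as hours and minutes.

8 h 2 min

Today: 9:54 AM–6:56 PM = 9 h 2 min; less 60 min break → 8 h 2 min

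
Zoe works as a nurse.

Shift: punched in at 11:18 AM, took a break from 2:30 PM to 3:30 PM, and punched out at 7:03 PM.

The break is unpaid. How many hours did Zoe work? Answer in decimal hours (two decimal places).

Shift: 11:18 AM–7:03 PM = 7 h 45 min; less 60 min break → 6 h 45 min

6.75 hours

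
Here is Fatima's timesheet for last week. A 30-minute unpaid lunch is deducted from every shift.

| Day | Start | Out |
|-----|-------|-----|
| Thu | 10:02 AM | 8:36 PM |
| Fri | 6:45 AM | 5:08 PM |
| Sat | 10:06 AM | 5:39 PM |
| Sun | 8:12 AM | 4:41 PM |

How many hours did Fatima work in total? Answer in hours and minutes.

Thu: 10:02 AM–8:36 PM = 10 h 34 min; less 30 min break → 10 h 4 min
Fri: 6:45 AM–5:08 PM = 10 h 23 min; less 30 min break → 9 h 53 min
Sat: 10:06 AM–5:39 PM = 7 h 33 min; less 30 min break → 7 h 3 min
Sun: 8:12 AM–4:41 PM = 8 h 29 min; less 30 min break → 7 h 59 min
Total: 10 h 4 min + 9 h 53 min + 7 h 3 min + 7 h 59 min = 34 h 59 min.

34 h 59 min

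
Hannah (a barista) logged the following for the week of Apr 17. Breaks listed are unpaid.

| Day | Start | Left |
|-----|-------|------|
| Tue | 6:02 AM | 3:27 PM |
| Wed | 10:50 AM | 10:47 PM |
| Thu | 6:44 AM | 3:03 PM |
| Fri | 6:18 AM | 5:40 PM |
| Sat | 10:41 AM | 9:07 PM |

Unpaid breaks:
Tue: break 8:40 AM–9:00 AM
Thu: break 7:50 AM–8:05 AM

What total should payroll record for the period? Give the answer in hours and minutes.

50 h 54 min

Tue: 6:02 AM–3:27 PM = 9 h 25 min; less 20 min break → 9 h 5 min
Wed: 10:50 AM–10:47 PM = 11 h 57 min
Thu: 6:44 AM–3:03 PM = 8 h 19 min; less 15 min break → 8 h 4 min
Fri: 6:18 AM–5:40 PM = 11 h 22 min
Sat: 10:41 AM–9:07 PM = 10 h 26 min
Total: 9 h 5 min + 11 h 57 min + 8 h 4 min + 11 h 22 min + 10 h 26 min = 50 h 54 min.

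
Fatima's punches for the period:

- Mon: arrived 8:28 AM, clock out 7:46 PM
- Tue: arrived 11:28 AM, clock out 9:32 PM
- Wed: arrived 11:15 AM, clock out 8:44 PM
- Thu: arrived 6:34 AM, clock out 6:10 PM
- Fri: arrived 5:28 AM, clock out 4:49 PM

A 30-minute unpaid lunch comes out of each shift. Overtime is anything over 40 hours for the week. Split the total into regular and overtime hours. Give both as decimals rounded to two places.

Mon: 8:28 AM–7:46 PM = 11 h 18 min; less 30 min break → 10 h 48 min
Tue: 11:28 AM–9:32 PM = 10 h 4 min; less 30 min break → 9 h 34 min
Wed: 11:15 AM–8:44 PM = 9 h 29 min; less 30 min break → 8 h 59 min
Thu: 6:34 AM–6:10 PM = 11 h 36 min; less 30 min break → 11 h 6 min
Fri: 5:28 AM–4:49 PM = 11 h 21 min; less 30 min break → 10 h 51 min
Total worked: 51 h 18 min = 51.30 h.
Threshold 40 h → overtime 11 h 18 min, regular 40 h 0 min.

Regular 40.00 hours, overtime 11.30 hours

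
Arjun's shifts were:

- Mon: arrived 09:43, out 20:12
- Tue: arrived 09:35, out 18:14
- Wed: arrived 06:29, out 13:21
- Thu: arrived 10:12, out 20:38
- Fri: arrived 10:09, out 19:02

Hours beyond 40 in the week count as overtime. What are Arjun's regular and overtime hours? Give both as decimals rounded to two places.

Regular 40.00 hours, overtime 5.32 hours

Mon: 09:43–20:12 = 10 h 29 min
Tue: 09:35–18:14 = 8 h 39 min
Wed: 06:29–13:21 = 6 h 52 min
Thu: 10:12–20:38 = 10 h 26 min
Fri: 10:09–19:02 = 8 h 53 min
Total worked: 45 h 19 min = 45.32 h.
Threshold 40 h → overtime 5 h 19 min, regular 40 h 0 min.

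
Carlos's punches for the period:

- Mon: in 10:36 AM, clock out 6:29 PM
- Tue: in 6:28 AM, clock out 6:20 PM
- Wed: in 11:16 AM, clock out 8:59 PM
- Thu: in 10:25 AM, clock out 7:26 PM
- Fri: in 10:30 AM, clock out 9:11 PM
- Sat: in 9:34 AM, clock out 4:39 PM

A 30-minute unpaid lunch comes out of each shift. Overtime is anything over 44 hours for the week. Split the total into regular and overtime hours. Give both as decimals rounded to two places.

Mon: 10:36 AM–6:29 PM = 7 h 53 min; less 30 min break → 7 h 23 min
Tue: 6:28 AM–6:20 PM = 11 h 52 min; less 30 min break → 11 h 22 min
Wed: 11:16 AM–8:59 PM = 9 h 43 min; less 30 min break → 9 h 13 min
Thu: 10:25 AM–7:26 PM = 9 h 1 min; less 30 min break → 8 h 31 min
Fri: 10:30 AM–9:11 PM = 10 h 41 min; less 30 min break → 10 h 11 min
Sat: 9:34 AM–4:39 PM = 7 h 5 min; less 30 min break → 6 h 35 min
Total worked: 53 h 15 min = 53.25 h.
Threshold 44 h → overtime 9 h 15 min, regular 44 h 0 min.

Regular 44.00 hours, overtime 9.25 hours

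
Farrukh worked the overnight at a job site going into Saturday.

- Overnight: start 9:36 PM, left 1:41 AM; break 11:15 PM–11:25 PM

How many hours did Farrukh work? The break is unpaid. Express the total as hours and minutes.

3 h 55 min

Overnight: 9:36 PM → midnight = 2 h 24 min; midnight → 1:41 AM = 1 h 41 min; span 4 h 5 min; less 10 min break → 3 h 55 min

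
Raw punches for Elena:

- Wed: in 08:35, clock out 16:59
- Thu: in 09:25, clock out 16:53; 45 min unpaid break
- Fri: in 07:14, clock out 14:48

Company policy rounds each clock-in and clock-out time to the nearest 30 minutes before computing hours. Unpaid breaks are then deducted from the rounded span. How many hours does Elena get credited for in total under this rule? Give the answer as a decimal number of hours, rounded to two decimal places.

23.25 hours

Wed: in 08:35→08:30, out 16:59→17:00; 8 h 30 min
Thu: in 09:25→09:30, out 16:53→17:00; 7 h 30 min − 45 min = 6 h 45 min
Fri: in 07:14→07:00, out 14:48→15:00; 8 h 0 min
Total credited: 23 h 15 min.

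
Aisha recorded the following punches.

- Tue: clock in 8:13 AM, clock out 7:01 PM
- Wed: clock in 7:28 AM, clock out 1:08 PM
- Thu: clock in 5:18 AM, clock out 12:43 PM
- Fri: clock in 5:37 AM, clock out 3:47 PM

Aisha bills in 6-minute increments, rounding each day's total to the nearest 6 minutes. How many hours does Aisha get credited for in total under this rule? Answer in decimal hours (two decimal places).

34.10 hours

Tue: 8:13 AM–7:01 PM = 10 h 48 min → rounds to 10 h 48 min
Wed: 7:28 AM–1:08 PM = 5 h 40 min → rounds to 5 h 42 min
Thu: 5:18 AM–12:43 PM = 7 h 25 min → rounds to 7 h 24 min
Fri: 5:37 AM–3:47 PM = 10 h 10 min → rounds to 10 h 12 min
Total credited: 34 h 6 min.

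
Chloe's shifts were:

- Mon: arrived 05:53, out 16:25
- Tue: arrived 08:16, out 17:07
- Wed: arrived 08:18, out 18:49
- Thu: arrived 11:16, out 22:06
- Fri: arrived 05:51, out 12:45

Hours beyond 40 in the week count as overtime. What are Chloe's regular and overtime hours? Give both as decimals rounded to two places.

Mon: 05:53–16:25 = 10 h 32 min
Tue: 08:16–17:07 = 8 h 51 min
Wed: 08:18–18:49 = 10 h 31 min
Thu: 11:16–22:06 = 10 h 50 min
Fri: 05:51–12:45 = 6 h 54 min
Total worked: 47 h 38 min = 47.63 h.
Threshold 40 h → overtime 7 h 38 min, regular 40 h 0 min.

Regular 40.00 hours, overtime 7.63 hours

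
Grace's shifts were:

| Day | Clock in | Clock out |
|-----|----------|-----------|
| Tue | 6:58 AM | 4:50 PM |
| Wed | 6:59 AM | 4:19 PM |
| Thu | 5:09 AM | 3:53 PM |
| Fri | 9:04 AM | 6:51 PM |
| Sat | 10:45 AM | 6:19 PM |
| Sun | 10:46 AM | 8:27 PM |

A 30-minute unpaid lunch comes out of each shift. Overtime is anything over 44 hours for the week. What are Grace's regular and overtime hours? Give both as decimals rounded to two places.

Regular 44.00 hours, overtime 9.97 hours

Tue: 6:58 AM–4:50 PM = 9 h 52 min; less 30 min break → 9 h 22 min
Wed: 6:59 AM–4:19 PM = 9 h 20 min; less 30 min break → 8 h 50 min
Thu: 5:09 AM–3:53 PM = 10 h 44 min; less 30 min break → 10 h 14 min
Fri: 9:04 AM–6:51 PM = 9 h 47 min; less 30 min break → 9 h 17 min
Sat: 10:45 AM–6:19 PM = 7 h 34 min; less 30 min break → 7 h 4 min
Sun: 10:46 AM–8:27 PM = 9 h 41 min; less 30 min break → 9 h 11 min
Total worked: 53 h 58 min = 53.97 h.
Threshold 44 h → overtime 9 h 58 min, regular 44 h 0 min.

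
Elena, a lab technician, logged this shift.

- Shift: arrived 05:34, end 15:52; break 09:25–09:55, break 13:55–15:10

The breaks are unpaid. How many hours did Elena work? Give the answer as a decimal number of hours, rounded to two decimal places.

8.55 hours

Shift: 05:34–15:52 = 10 h 18 min; less 105 min break → 8 h 33 min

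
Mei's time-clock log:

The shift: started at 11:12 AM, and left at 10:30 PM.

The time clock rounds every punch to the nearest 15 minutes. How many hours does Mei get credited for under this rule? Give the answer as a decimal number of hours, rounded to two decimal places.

The shift: in 11:12 AM→11:15 AM, out 10:30 PM→10:30 PM; 11 h 15 min

11.25 hours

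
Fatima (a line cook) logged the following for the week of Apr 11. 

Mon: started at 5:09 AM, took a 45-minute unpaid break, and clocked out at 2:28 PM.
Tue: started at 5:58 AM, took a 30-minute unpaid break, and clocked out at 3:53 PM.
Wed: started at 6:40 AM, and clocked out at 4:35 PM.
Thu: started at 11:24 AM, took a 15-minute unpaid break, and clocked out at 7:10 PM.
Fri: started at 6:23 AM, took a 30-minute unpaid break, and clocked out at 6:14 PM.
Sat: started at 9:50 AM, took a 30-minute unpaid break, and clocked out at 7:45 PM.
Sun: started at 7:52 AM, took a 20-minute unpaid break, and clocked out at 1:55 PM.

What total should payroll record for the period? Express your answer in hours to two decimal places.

61.90 hours

Mon: 5:09 AM–2:28 PM = 9 h 19 min; less 45 min break → 8 h 34 min
Tue: 5:58 AM–3:53 PM = 9 h 55 min; less 30 min break → 9 h 25 min
Wed: 6:40 AM–4:35 PM = 9 h 55 min
Thu: 11:24 AM–7:10 PM = 7 h 46 min; less 15 min break → 7 h 31 min
Fri: 6:23 AM–6:14 PM = 11 h 51 min; less 30 min break → 11 h 21 min
Sat: 9:50 AM–7:45 PM = 9 h 55 min; less 30 min break → 9 h 25 min
Sun: 7:52 AM–1:55 PM = 6 h 3 min; less 20 min break → 5 h 43 min
Total: 8 h 34 min + 9 h 25 min + 9 h 55 min + 7 h 31 min + 11 h 21 min + 9 h 25 min + 5 h 43 min = 61 h 54 min.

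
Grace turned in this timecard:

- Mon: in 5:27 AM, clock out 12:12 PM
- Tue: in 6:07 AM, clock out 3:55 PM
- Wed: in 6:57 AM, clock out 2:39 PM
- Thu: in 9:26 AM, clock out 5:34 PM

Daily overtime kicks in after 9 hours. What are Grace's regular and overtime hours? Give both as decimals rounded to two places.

Regular 31.58 hours, overtime 0.80 hours

Mon: 5:27 AM–12:12 PM = 6 h 45 min
Tue: 6:07 AM–3:55 PM = 9 h 48 min
Wed: 6:57 AM–2:39 PM = 7 h 42 min
Thu: 9:26 AM–5:34 PM = 8 h 8 min
Mon reg 6 h 45 min / OT 0 h 0 min; Tue reg 9 h 0 min / OT 0 h 48 min; Wed reg 7 h 42 min / OT 0 h 0 min; Thu reg 8 h 8 min / OT 0 h 0 min.
Totals: regular 31 h 35 min, overtime 0 h 48 min.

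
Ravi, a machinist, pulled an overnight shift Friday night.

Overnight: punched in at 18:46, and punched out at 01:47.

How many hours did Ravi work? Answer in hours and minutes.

Overnight: 18:46 → midnight = 5 h 14 min; midnight → 01:47 = 1 h 47 min; span 7 h 1 min

7 h 1 min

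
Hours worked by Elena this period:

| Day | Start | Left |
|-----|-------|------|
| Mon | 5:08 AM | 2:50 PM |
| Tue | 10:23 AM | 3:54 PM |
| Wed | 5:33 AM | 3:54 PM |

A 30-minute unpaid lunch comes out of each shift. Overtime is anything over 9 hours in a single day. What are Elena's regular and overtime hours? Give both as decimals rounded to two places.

Mon: 5:08 AM–2:50 PM = 9 h 42 min; less 30 min break → 9 h 12 min
Tue: 10:23 AM–3:54 PM = 5 h 31 min; less 30 min break → 5 h 1 min
Wed: 5:33 AM–3:54 PM = 10 h 21 min; less 30 min break → 9 h 51 min
Mon reg 9 h 0 min / OT 0 h 12 min; Tue reg 5 h 1 min / OT 0 h 0 min; Wed reg 9 h 0 min / OT 0 h 51 min.
Totals: regular 23 h 1 min, overtime 1 h 3 min.

Regular 23.02 hours, overtime 1.05 hours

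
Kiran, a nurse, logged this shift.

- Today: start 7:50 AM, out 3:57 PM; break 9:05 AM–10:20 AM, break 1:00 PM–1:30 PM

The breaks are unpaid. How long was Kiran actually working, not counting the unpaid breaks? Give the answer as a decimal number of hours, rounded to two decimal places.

Today: 7:50 AM–3:57 PM = 8 h 7 min; less 105 min break → 6 h 22 min

6.37 hours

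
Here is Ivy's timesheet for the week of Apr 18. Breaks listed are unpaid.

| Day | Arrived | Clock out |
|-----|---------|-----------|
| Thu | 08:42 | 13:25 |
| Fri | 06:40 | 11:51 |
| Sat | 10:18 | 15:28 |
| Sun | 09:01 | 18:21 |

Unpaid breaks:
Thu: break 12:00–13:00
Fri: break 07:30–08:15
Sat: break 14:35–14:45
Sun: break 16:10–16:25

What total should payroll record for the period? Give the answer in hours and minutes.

22 h 14 min

Thu: 08:42–13:25 = 4 h 43 min; less 60 min break → 3 h 43 min
Fri: 06:40–11:51 = 5 h 11 min; less 45 min break → 4 h 26 min
Sat: 10:18–15:28 = 5 h 10 min; less 10 min break → 5 h 0 min
Sun: 09:01–18:21 = 9 h 20 min; less 15 min break → 9 h 5 min
Total: 3 h 43 min + 4 h 26 min + 5 h 0 min + 9 h 5 min = 22 h 14 min.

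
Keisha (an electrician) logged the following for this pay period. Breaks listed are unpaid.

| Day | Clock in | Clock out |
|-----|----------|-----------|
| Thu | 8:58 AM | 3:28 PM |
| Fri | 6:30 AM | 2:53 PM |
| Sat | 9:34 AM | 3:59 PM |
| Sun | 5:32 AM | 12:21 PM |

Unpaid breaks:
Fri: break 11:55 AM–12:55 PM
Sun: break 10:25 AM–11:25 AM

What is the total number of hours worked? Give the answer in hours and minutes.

26 h 7 min

Thu: 8:58 AM–3:28 PM = 6 h 30 min
Fri: 6:30 AM–2:53 PM = 8 h 23 min; less 60 min break → 7 h 23 min
Sat: 9:34 AM–3:59 PM = 6 h 25 min
Sun: 5:32 AM–12:21 PM = 6 h 49 min; less 60 min break → 5 h 49 min
Total: 6 h 30 min + 7 h 23 min + 6 h 25 min + 5 h 49 min = 26 h 7 min.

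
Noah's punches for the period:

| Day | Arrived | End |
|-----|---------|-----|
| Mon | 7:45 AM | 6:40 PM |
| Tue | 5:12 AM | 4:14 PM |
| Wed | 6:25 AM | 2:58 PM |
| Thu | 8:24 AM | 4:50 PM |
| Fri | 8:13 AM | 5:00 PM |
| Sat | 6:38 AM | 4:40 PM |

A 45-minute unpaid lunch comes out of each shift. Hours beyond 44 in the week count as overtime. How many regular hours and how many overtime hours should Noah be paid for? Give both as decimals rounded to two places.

Mon: 7:45 AM–6:40 PM = 10 h 55 min; less 45 min break → 10 h 10 min
Tue: 5:12 AM–4:14 PM = 11 h 2 min; less 45 min break → 10 h 17 min
Wed: 6:25 AM–2:58 PM = 8 h 33 min; less 45 min break → 7 h 48 min
Thu: 8:24 AM–4:50 PM = 8 h 26 min; less 45 min break → 7 h 41 min
Fri: 8:13 AM–5:00 PM = 8 h 47 min; less 45 min break → 8 h 2 min
Sat: 6:38 AM–4:40 PM = 10 h 2 min; less 45 min break → 9 h 17 min
Total worked: 53 h 15 min = 53.25 h.
Threshold 44 h → overtime 9 h 15 min, regular 44 h 0 min.

Regular 44.00 hours, overtime 9.25 hours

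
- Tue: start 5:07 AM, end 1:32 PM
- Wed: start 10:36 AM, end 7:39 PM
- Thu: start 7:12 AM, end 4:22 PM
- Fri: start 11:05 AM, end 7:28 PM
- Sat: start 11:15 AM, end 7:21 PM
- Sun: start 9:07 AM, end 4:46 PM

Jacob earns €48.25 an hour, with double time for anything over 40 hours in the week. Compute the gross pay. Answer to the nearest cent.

Tue: 5:07 AM–1:32 PM = 8 h 25 min
Wed: 10:36 AM–7:39 PM = 9 h 3 min
Thu: 7:12 AM–4:22 PM = 9 h 10 min
Fri: 11:05 AM–7:28 PM = 8 h 23 min
Sat: 11:15 AM–7:21 PM = 8 h 6 min
Sun: 9:07 AM–4:46 PM = 7 h 39 min
Total worked: 50 h 46 min = 3046 min.
Regular 40 h 0 min = 2400 min at €48.25/h; overtime 10 h 46 min = 646 min at €96.50/h.
Pay = (2400 × €48.25 + 646 × €96.50) ÷ 60 = €2968.98.

€2968.98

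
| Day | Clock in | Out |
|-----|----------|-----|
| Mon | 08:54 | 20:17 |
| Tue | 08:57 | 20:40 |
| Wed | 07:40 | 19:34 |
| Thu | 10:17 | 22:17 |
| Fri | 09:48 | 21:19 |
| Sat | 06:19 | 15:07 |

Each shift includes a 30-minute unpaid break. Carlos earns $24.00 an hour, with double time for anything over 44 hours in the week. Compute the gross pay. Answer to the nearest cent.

$2031.20

Mon: 08:54–20:17 = 11 h 23 min; less 30 min break → 10 h 53 min
Tue: 08:57–20:40 = 11 h 43 min; less 30 min break → 11 h 13 min
Wed: 07:40–19:34 = 11 h 54 min; less 30 min break → 11 h 24 min
Thu: 10:17–22:17 = 12 h 0 min; less 30 min break → 11 h 30 min
Fri: 09:48–21:19 = 11 h 31 min; less 30 min break → 11 h 1 min
Sat: 06:19–15:07 = 8 h 48 min; less 30 min break → 8 h 18 min
Total worked: 64 h 19 min = 3859 min.
Regular 44 h 0 min = 2640 min at $24.00/h; overtime 20 h 19 min = 1219 min at $48.00/h.
Pay = (2640 × $24.00 + 1219 × $48.00) ÷ 60 = $2031.20.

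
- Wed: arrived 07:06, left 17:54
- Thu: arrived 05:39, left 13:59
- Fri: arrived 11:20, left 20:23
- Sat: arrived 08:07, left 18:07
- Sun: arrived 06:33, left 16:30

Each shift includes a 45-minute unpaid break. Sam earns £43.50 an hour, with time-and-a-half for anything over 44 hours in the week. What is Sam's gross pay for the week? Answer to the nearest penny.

Wed: 07:06–17:54 = 10 h 48 min; less 45 min break → 10 h 3 min
Thu: 05:39–13:59 = 8 h 20 min; less 45 min break → 7 h 35 min
Fri: 11:20–20:23 = 9 h 3 min; less 45 min break → 8 h 18 min
Sat: 08:07–18:07 = 10 h 0 min; less 45 min break → 9 h 15 min
Sun: 06:33–16:30 = 9 h 57 min; less 45 min break → 9 h 12 min
Total worked: 44 h 23 min = 2663 min.
Regular 44 h 0 min = 2640 min at £43.50/h; overtime 0 h 23 min = 23 min at £65.25/h.
Pay = (2640 × £43.50 + 23 × £65.25) ÷ 60 = £1939.01.

£1939.01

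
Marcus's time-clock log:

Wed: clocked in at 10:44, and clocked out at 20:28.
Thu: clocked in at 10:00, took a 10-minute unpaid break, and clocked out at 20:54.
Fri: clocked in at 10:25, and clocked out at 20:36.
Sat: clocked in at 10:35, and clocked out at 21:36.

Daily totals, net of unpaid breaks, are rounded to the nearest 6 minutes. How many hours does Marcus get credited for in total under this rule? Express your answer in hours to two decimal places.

Wed: 10:44–20:28 = 9 h 44 min → rounds to 9 h 42 min
Thu: 10:00–20:54 = 10 h 54 min − 10 min = 10 h 44 min → rounds to 10 h 42 min
Fri: 10:25–20:36 = 10 h 11 min → rounds to 10 h 12 min
Sat: 10:35–21:36 = 11 h 1 min → rounds to 11 h 0 min
Total credited: 41 h 36 min.

41.60 hours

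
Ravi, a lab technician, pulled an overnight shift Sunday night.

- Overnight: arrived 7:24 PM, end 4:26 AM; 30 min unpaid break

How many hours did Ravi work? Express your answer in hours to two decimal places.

8.53 hours

Overnight: 7:24 PM → midnight = 4 h 36 min; midnight → 4:26 AM = 4 h 26 min; span 9 h 2 min; less 30 min break → 8 h 32 min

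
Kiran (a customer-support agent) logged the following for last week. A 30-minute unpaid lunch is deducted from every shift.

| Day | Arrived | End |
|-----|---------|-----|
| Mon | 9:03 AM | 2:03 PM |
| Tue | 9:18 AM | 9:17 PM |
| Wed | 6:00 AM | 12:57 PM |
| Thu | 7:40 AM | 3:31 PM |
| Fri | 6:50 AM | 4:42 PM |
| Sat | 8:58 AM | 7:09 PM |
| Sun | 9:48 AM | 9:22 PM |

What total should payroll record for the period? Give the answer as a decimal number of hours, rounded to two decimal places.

59.90 hours

Mon: 9:03 AM–2:03 PM = 5 h 0 min; less 30 min break → 4 h 30 min
Tue: 9:18 AM–9:17 PM = 11 h 59 min; less 30 min break → 11 h 29 min
Wed: 6:00 AM–12:57 PM = 6 h 57 min; less 30 min break → 6 h 27 min
Thu: 7:40 AM–3:31 PM = 7 h 51 min; less 30 min break → 7 h 21 min
Fri: 6:50 AM–4:42 PM = 9 h 52 min; less 30 min break → 9 h 22 min
Sat: 8:58 AM–7:09 PM = 10 h 11 min; less 30 min break → 9 h 41 min
Sun: 9:48 AM–9:22 PM = 11 h 34 min; less 30 min break → 11 h 4 min
Total: 4 h 30 min + 11 h 29 min + 6 h 27 min + 7 h 21 min + 9 h 22 min + 9 h 41 min + 11 h 4 min = 59 h 54 min.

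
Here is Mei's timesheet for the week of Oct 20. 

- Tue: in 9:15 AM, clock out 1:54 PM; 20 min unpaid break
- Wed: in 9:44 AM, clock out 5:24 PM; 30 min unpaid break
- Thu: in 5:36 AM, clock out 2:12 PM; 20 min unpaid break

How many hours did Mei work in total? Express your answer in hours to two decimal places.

19.75 hours

Tue: 9:15 AM–1:54 PM = 4 h 39 min; less 20 min break → 4 h 19 min
Wed: 9:44 AM–5:24 PM = 7 h 40 min; less 30 min break → 7 h 10 min
Thu: 5:36 AM–2:12 PM = 8 h 36 min; less 20 min break → 8 h 16 min
Total: 4 h 19 min + 7 h 10 min + 8 h 16 min = 19 h 45 min.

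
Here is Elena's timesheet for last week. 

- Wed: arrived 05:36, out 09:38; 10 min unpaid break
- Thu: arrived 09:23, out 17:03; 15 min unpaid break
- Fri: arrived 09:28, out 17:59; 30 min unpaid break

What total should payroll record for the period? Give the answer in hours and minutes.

19 h 18 min

Wed: 05:36–09:38 = 4 h 2 min; less 10 min break → 3 h 52 min
Thu: 09:23–17:03 = 7 h 40 min; less 15 min break → 7 h 25 min
Fri: 09:28–17:59 = 8 h 31 min; less 30 min break → 8 h 1 min
Total: 3 h 52 min + 7 h 25 min + 8 h 1 min = 19 h 18 min.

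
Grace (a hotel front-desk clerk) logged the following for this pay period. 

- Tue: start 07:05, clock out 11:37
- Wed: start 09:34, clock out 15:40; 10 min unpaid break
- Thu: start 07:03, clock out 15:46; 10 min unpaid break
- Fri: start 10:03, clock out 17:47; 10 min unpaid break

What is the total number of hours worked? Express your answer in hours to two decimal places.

Tue: 07:05–11:37 = 4 h 32 min
Wed: 09:34–15:40 = 6 h 6 min; less 10 min break → 5 h 56 min
Thu: 07:03–15:46 = 8 h 43 min; less 10 min break → 8 h 33 min
Fri: 10:03–17:47 = 7 h 44 min; less 10 min break → 7 h 34 min
Total: 4 h 32 min + 5 h 56 min + 8 h 33 min + 7 h 34 min = 26 h 35 min.

26.58 hours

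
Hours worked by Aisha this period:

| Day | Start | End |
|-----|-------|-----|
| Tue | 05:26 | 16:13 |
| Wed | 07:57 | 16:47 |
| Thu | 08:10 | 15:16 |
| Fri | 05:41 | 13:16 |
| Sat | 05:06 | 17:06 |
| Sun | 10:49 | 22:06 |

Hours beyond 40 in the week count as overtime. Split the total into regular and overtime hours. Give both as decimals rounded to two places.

Regular 40.00 hours, overtime 17.58 hours

Tue: 05:26–16:13 = 10 h 47 min
Wed: 07:57–16:47 = 8 h 50 min
Thu: 08:10–15:16 = 7 h 6 min
Fri: 05:41–13:16 = 7 h 35 min
Sat: 05:06–17:06 = 12 h 0 min
Sun: 10:49–22:06 = 11 h 17 min
Total worked: 57 h 35 min = 57.58 h.
Threshold 40 h → overtime 17 h 35 min, regular 40 h 0 min.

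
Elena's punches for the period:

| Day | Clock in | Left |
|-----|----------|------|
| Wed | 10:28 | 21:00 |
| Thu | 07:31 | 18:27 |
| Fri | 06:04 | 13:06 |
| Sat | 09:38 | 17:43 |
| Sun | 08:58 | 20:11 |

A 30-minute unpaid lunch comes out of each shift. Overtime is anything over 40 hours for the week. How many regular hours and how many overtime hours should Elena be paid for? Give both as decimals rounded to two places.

Wed: 10:28–21:00 = 10 h 32 min; less 30 min break → 10 h 2 min
Thu: 07:31–18:27 = 10 h 56 min; less 30 min break → 10 h 26 min
Fri: 06:04–13:06 = 7 h 2 min; less 30 min break → 6 h 32 min
Sat: 09:38–17:43 = 8 h 5 min; less 30 min break → 7 h 35 min
Sun: 08:58–20:11 = 11 h 13 min; less 30 min break → 10 h 43 min
Total worked: 45 h 18 min = 45.30 h.
Threshold 40 h → overtime 5 h 18 min, regular 40 h 0 min.

Regular 40.00 hours, overtime 5.30 hours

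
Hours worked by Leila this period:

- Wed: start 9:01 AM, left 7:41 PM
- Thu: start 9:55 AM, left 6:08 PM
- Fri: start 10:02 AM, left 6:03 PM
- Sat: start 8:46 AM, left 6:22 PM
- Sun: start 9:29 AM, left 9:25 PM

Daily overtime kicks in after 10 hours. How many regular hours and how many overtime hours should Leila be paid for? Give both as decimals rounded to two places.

Regular 45.83 hours, overtime 2.60 hours

Wed: 9:01 AM–7:41 PM = 10 h 40 min
Thu: 9:55 AM–6:08 PM = 8 h 13 min
Fri: 10:02 AM–6:03 PM = 8 h 1 min
Sat: 8:46 AM–6:22 PM = 9 h 36 min
Sun: 9:29 AM–9:25 PM = 11 h 56 min
Wed reg 10 h 0 min / OT 0 h 40 min; Thu reg 8 h 13 min / OT 0 h 0 min; Fri reg 8 h 1 min / OT 0 h 0 min; Sat reg 9 h 36 min / OT 0 h 0 min; Sun reg 10 h 0 min / OT 1 h 56 min.
Totals: regular 45 h 50 min, overtime 2 h 36 min.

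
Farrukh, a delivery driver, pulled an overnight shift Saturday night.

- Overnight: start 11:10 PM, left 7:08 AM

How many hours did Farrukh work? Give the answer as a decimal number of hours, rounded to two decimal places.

Overnight: 11:10 PM → midnight = 0 h 50 min; midnight → 7:08 AM = 7 h 8 min; span 7 h 58 min

7.97 hours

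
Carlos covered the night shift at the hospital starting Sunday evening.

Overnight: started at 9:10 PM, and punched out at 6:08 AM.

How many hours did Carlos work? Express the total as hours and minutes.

8 h 58 min

Overnight: 9:10 PM → midnight = 2 h 50 min; midnight → 6:08 AM = 6 h 8 min; span 8 h 58 min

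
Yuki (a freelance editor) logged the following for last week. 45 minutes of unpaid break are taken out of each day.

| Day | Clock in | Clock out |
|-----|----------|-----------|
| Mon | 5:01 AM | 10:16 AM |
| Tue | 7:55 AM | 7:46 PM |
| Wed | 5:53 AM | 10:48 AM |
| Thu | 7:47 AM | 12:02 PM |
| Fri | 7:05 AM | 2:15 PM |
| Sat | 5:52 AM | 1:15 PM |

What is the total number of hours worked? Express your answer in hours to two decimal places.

36.32 hours

Mon: 5:01 AM–10:16 AM = 5 h 15 min; less 45 min break → 4 h 30 min
Tue: 7:55 AM–7:46 PM = 11 h 51 min; less 45 min break → 11 h 6 min
Wed: 5:53 AM–10:48 AM = 4 h 55 min; less 45 min break → 4 h 10 min
Thu: 7:47 AM–12:02 PM = 4 h 15 min; less 45 min break → 3 h 30 min
Fri: 7:05 AM–2:15 PM = 7 h 10 min; less 45 min break → 6 h 25 min
Sat: 5:52 AM–1:15 PM = 7 h 23 min; less 45 min break → 6 h 38 min
Total: 4 h 30 min + 11 h 6 min + 4 h 10 min + 3 h 30 min + 6 h 25 min + 6 h 38 min = 36 h 19 min.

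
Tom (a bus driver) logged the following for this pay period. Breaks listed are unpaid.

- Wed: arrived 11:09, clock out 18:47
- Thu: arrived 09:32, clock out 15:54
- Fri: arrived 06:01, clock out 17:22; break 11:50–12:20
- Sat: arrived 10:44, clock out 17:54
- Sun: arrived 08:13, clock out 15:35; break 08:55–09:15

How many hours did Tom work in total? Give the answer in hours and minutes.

Wed: 11:09–18:47 = 7 h 38 min
Thu: 09:32–15:54 = 6 h 22 min
Fri: 06:01–17:22 = 11 h 21 min; less 30 min break → 10 h 51 min
Sat: 10:44–17:54 = 7 h 10 min
Sun: 08:13–15:35 = 7 h 22 min; less 20 min break → 7 h 2 min
Total: 7 h 38 min + 6 h 22 min + 10 h 51 min + 7 h 10 min + 7 h 2 min = 39 h 3 min.

39 h 3 min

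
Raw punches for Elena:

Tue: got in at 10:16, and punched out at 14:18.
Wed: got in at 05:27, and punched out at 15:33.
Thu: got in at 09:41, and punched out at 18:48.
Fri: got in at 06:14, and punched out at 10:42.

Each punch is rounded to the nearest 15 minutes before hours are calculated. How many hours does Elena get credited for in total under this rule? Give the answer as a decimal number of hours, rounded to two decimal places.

Tue: in 10:16→10:15, out 14:18→14:15; 4 h 0 min
Wed: in 05:27→05:30, out 15:33→15:30; 10 h 0 min
Thu: in 09:41→09:45, out 18:48→18:45; 9 h 0 min
Fri: in 06:14→06:15, out 10:42→10:45; 4 h 30 min
Total credited: 27 h 30 min.

27.50 hours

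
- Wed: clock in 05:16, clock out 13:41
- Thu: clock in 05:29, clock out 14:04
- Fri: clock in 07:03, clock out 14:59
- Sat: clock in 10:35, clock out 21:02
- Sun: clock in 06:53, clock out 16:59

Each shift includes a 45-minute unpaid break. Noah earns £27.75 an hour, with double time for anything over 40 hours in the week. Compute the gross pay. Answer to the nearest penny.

Wed: 05:16–13:41 = 8 h 25 min; less 45 min break → 7 h 40 min
Thu: 05:29–14:04 = 8 h 35 min; less 45 min break → 7 h 50 min
Fri: 07:03–14:59 = 7 h 56 min; less 45 min break → 7 h 11 min
Sat: 10:35–21:02 = 10 h 27 min; less 45 min break → 9 h 42 min
Sun: 06:53–16:59 = 10 h 6 min; less 45 min break → 9 h 21 min
Total worked: 41 h 44 min = 2504 min.
Regular 40 h 0 min = 2400 min at £27.75/h; overtime 1 h 44 min = 104 min at £55.50/h.
Pay = (2400 × £27.75 + 104 × £55.50) ÷ 60 = £1206.20.

£1206.20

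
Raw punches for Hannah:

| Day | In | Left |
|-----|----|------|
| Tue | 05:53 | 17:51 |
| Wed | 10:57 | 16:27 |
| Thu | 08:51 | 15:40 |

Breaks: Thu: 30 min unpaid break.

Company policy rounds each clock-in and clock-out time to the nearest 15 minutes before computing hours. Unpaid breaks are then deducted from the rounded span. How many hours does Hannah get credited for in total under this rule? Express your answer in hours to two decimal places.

23.75 hours

Tue: in 05:53→06:00, out 17:51→17:45; 11 h 45 min
Wed: in 10:57→11:00, out 16:27→16:30; 5 h 30 min
Thu: in 08:51→08:45, out 15:40→15:45; 7 h 0 min − 30 min = 6 h 30 min
Total credited: 23 h 45 min.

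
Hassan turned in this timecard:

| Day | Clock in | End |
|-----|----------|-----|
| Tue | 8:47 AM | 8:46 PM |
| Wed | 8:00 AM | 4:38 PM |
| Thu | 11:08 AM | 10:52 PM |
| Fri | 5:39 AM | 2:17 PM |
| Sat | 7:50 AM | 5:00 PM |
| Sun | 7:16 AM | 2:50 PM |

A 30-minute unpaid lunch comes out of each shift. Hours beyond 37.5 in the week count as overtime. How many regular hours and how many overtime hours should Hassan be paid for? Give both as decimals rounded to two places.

Regular 37.50 hours, overtime 17.22 hours

Tue: 8:47 AM–8:46 PM = 11 h 59 min; less 30 min break → 11 h 29 min
Wed: 8:00 AM–4:38 PM = 8 h 38 min; less 30 min break → 8 h 8 min
Thu: 11:08 AM–10:52 PM = 11 h 44 min; less 30 min break → 11 h 14 min
Fri: 5:39 AM–2:17 PM = 8 h 38 min; less 30 min break → 8 h 8 min
Sat: 7:50 AM–5:00 PM = 9 h 10 min; less 30 min break → 8 h 40 min
Sun: 7:16 AM–2:50 PM = 7 h 34 min; less 30 min break → 7 h 4 min
Total worked: 54 h 43 min = 54.72 h.
Threshold 37.5 h → overtime 17 h 13 min, regular 37 h 30 min.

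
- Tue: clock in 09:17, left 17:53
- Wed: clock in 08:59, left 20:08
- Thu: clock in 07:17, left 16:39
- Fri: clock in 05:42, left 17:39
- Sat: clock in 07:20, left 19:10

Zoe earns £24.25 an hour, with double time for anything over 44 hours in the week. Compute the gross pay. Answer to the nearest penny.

Tue: 09:17–17:53 = 8 h 36 min
Wed: 08:59–20:08 = 11 h 9 min
Thu: 07:17–16:39 = 9 h 22 min
Fri: 05:42–17:39 = 11 h 57 min
Sat: 07:20–19:10 = 11 h 50 min
Total worked: 52 h 54 min = 3174 min.
Regular 44 h 0 min = 2640 min at £24.25/h; overtime 8 h 54 min = 534 min at £48.50/h.
Pay = (2640 × £24.25 + 534 × £48.50) ÷ 60 = £1498.65.

£1498.65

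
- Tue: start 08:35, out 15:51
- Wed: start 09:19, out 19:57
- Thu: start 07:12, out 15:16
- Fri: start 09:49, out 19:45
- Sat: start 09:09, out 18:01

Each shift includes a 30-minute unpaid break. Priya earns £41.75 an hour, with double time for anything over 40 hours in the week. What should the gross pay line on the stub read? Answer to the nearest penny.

Tue: 08:35–15:51 = 7 h 16 min; less 30 min break → 6 h 46 min
Wed: 09:19–19:57 = 10 h 38 min; less 30 min break → 10 h 8 min
Thu: 07:12–15:16 = 8 h 4 min; less 30 min break → 7 h 34 min
Fri: 09:49–19:45 = 9 h 56 min; less 30 min break → 9 h 26 min
Sat: 09:09–18:01 = 8 h 52 min; less 30 min break → 8 h 22 min
Total worked: 42 h 16 min = 2536 min.
Regular 40 h 0 min = 2400 min at £41.75/h; overtime 2 h 16 min = 136 min at £83.50/h.
Pay = (2400 × £41.75 + 136 × £83.50) ÷ 60 = £1859.27.

£1859.27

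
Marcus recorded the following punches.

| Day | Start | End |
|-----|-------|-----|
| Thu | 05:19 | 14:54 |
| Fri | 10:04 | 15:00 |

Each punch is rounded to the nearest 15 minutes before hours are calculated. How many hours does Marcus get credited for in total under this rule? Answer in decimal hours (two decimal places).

14.75 hours

Thu: in 05:19→05:15, out 14:54→15:00; 9 h 45 min
Fri: in 10:04→10:00, out 15:00→15:00; 5 h 0 min
Total credited: 14 h 45 min.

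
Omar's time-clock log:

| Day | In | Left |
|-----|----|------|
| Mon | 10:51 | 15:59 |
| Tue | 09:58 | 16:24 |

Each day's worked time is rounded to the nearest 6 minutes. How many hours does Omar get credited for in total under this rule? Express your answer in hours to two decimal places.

Mon: 10:51–15:59 = 5 h 8 min → rounds to 5 h 6 min
Tue: 09:58–16:24 = 6 h 26 min → rounds to 6 h 24 min
Total credited: 11 h 30 min.

11.50 hours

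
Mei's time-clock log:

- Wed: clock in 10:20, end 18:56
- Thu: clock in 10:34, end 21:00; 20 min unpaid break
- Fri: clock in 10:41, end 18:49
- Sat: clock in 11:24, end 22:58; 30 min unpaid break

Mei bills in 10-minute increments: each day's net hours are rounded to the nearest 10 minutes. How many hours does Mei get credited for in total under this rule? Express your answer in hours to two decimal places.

38.00 hours

Wed: 10:20–18:56 = 8 h 36 min → rounds to 8 h 40 min
Thu: 10:34–21:00 = 10 h 26 min − 20 min = 10 h 6 min → rounds to 10 h 10 min
Fri: 10:41–18:49 = 8 h 8 min → rounds to 8 h 10 min
Sat: 11:24–22:58 = 11 h 34 min − 30 min = 11 h 4 min → rounds to 11 h 0 min
Total credited: 38 h 0 min.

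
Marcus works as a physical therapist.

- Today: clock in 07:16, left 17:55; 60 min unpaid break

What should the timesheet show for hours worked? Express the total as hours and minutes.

9 h 39 min

Today: 07:16–17:55 = 10 h 39 min; less 60 min break → 9 h 39 min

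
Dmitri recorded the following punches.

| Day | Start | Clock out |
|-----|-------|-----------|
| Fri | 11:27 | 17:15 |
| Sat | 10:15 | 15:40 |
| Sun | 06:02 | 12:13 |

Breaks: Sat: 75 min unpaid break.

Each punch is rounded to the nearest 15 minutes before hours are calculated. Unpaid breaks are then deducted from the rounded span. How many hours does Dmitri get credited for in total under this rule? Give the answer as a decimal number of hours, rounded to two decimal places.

Fri: in 11:27→11:30, out 17:15→17:15; 5 h 45 min
Sat: in 10:15→10:15, out 15:40→15:45; 5 h 30 min − 75 min = 4 h 15 min
Sun: in 06:02→06:00, out 12:13→12:15; 6 h 15 min
Total credited: 16 h 15 min.

16.25 hours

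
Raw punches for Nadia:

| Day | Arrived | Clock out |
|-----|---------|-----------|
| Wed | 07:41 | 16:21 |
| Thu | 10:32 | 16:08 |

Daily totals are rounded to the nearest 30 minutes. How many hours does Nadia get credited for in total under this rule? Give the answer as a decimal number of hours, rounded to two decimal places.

14.00 hours

Wed: 07:41–16:21 = 8 h 40 min → rounds to 8 h 30 min
Thu: 10:32–16:08 = 5 h 36 min → rounds to 5 h 30 min
Total credited: 14 h 0 min.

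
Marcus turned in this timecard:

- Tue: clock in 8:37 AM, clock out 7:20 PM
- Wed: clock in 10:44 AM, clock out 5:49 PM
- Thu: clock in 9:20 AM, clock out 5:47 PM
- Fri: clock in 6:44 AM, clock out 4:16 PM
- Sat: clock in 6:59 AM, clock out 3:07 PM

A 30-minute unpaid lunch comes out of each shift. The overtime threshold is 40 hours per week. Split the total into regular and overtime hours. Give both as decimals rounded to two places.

Tue: 8:37 AM–7:20 PM = 10 h 43 min; less 30 min break → 10 h 13 min
Wed: 10:44 AM–5:49 PM = 7 h 5 min; less 30 min break → 6 h 35 min
Thu: 9:20 AM–5:47 PM = 8 h 27 min; less 30 min break → 7 h 57 min
Fri: 6:44 AM–4:16 PM = 9 h 32 min; less 30 min break → 9 h 2 min
Sat: 6:59 AM–3:07 PM = 8 h 8 min; less 30 min break → 7 h 38 min
Total worked: 41 h 25 min = 41.42 h.
Threshold 40 h → overtime 1 h 25 min, regular 40 h 0 min.

Regular 40.00 hours, overtime 1.42 hours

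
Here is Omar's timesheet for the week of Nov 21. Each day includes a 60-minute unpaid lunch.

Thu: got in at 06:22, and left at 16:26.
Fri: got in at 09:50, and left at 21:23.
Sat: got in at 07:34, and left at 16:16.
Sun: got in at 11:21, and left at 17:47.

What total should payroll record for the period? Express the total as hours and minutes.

32 h 45 min

Thu: 06:22–16:26 = 10 h 4 min; less 60 min break → 9 h 4 min
Fri: 09:50–21:23 = 11 h 33 min; less 60 min break → 10 h 33 min
Sat: 07:34–16:16 = 8 h 42 min; less 60 min break → 7 h 42 min
Sun: 11:21–17:47 = 6 h 26 min; less 60 min break → 5 h 26 min
Total: 9 h 4 min + 10 h 33 min + 7 h 42 min + 5 h 26 min = 32 h 45 min.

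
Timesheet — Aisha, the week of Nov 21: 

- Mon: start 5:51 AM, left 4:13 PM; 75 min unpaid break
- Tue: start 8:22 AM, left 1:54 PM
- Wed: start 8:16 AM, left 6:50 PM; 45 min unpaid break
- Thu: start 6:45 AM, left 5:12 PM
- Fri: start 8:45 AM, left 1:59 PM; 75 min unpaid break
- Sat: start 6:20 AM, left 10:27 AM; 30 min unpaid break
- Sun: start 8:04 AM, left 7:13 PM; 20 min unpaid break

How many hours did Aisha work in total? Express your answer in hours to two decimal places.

Mon: 5:51 AM–4:13 PM = 10 h 22 min; less 75 min break → 9 h 7 min
Tue: 8:22 AM–1:54 PM = 5 h 32 min
Wed: 8:16 AM–6:50 PM = 10 h 34 min; less 45 min break → 9 h 49 min
Thu: 6:45 AM–5:12 PM = 10 h 27 min
Fri: 8:45 AM–1:59 PM = 5 h 14 min; less 75 min break → 3 h 59 min
Sat: 6:20 AM–10:27 AM = 4 h 7 min; less 30 min break → 3 h 37 min
Sun: 8:04 AM–7:13 PM = 11 h 9 min; less 20 min break → 10 h 49 min
Total: 9 h 7 min + 5 h 32 min + 9 h 49 min + 10 h 27 min + 3 h 59 min + 3 h 37 min + 10 h 49 min = 53 h 20 min.

53.33 hours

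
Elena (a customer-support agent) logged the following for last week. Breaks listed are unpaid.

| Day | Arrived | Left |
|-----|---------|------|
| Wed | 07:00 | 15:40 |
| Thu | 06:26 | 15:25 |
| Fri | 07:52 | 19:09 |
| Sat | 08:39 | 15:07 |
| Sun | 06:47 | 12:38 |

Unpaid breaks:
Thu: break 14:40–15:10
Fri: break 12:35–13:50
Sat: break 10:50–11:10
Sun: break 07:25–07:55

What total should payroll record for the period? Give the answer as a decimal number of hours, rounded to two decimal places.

38.67 hours

Wed: 07:00–15:40 = 8 h 40 min
Thu: 06:26–15:25 = 8 h 59 min; less 30 min break → 8 h 29 min
Fri: 07:52–19:09 = 11 h 17 min; less 75 min break → 10 h 2 min
Sat: 08:39–15:07 = 6 h 28 min; less 20 min break → 6 h 8 min
Sun: 06:47–12:38 = 5 h 51 min; less 30 min break → 5 h 21 min
Total: 8 h 40 min + 8 h 29 min + 10 h 2 min + 6 h 8 min + 5 h 21 min = 38 h 40 min.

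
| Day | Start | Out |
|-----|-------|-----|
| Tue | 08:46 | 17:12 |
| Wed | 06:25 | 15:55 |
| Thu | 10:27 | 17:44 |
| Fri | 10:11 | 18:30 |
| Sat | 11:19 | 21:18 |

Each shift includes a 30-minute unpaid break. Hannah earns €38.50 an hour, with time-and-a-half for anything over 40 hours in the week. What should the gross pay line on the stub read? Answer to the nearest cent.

€1598.71

Tue: 08:46–17:12 = 8 h 26 min; less 30 min break → 7 h 56 min
Wed: 06:25–15:55 = 9 h 30 min; less 30 min break → 9 h 0 min
Thu: 10:27–17:44 = 7 h 17 min; less 30 min break → 6 h 47 min
Fri: 10:11–18:30 = 8 h 19 min; less 30 min break → 7 h 49 min
Sat: 11:19–21:18 = 9 h 59 min; less 30 min break → 9 h 29 min
Total worked: 41 h 1 min = 2461 min.
Regular 40 h 0 min = 2400 min at €38.50/h; overtime 1 h 1 min = 61 min at €57.75/h.
Pay = (2400 × €38.50 + 61 × €57.75) ÷ 60 = €1598.71.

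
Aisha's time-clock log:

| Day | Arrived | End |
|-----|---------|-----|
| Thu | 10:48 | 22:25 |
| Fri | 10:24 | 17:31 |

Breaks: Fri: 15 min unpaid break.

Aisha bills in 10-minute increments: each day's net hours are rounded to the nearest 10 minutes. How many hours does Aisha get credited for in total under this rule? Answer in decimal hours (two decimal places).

Thu: 10:48–22:25 = 11 h 37 min → rounds to 11 h 40 min
Fri: 10:24–17:31 = 7 h 7 min − 15 min = 6 h 52 min → rounds to 6 h 50 min
Total credited: 18 h 30 min.

18.50 hours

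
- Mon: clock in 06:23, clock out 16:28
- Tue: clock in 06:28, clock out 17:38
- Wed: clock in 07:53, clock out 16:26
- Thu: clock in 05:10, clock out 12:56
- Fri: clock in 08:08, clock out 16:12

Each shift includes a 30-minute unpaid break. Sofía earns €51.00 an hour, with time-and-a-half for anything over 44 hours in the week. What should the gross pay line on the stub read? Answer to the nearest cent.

Mon: 06:23–16:28 = 10 h 5 min; less 30 min break → 9 h 35 min
Tue: 06:28–17:38 = 11 h 10 min; less 30 min break → 10 h 40 min
Wed: 07:53–16:26 = 8 h 33 min; less 30 min break → 8 h 3 min
Thu: 05:10–12:56 = 7 h 46 min; less 30 min break → 7 h 16 min
Fri: 08:08–16:12 = 8 h 4 min; less 30 min break → 7 h 34 min
Total worked: 43 h 8 min = 2588 min.
Regular 43 h 8 min = 2588 min at €51.00/h; overtime 0 h 0 min = 0 min at €76.50/h.
Pay = (2588 × €51.00 + 0 × €76.50) ÷ 60 = €2199.80.

€2199.80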